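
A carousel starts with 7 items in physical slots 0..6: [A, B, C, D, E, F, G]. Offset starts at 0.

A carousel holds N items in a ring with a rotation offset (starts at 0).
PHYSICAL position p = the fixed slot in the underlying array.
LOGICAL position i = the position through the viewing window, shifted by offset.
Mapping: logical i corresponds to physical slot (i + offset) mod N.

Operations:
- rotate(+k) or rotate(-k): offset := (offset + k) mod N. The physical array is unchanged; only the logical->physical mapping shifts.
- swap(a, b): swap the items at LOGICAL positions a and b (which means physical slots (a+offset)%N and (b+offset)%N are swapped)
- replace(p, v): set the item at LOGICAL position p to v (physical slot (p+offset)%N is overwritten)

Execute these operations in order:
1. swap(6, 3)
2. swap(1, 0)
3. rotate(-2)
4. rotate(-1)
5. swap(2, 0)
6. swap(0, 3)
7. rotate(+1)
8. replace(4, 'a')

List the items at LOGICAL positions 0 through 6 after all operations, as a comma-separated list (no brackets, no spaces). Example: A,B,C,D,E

After op 1 (swap(6, 3)): offset=0, physical=[A,B,C,G,E,F,D], logical=[A,B,C,G,E,F,D]
After op 2 (swap(1, 0)): offset=0, physical=[B,A,C,G,E,F,D], logical=[B,A,C,G,E,F,D]
After op 3 (rotate(-2)): offset=5, physical=[B,A,C,G,E,F,D], logical=[F,D,B,A,C,G,E]
After op 4 (rotate(-1)): offset=4, physical=[B,A,C,G,E,F,D], logical=[E,F,D,B,A,C,G]
After op 5 (swap(2, 0)): offset=4, physical=[B,A,C,G,D,F,E], logical=[D,F,E,B,A,C,G]
After op 6 (swap(0, 3)): offset=4, physical=[D,A,C,G,B,F,E], logical=[B,F,E,D,A,C,G]
After op 7 (rotate(+1)): offset=5, physical=[D,A,C,G,B,F,E], logical=[F,E,D,A,C,G,B]
After op 8 (replace(4, 'a')): offset=5, physical=[D,A,a,G,B,F,E], logical=[F,E,D,A,a,G,B]

Answer: F,E,D,A,a,G,B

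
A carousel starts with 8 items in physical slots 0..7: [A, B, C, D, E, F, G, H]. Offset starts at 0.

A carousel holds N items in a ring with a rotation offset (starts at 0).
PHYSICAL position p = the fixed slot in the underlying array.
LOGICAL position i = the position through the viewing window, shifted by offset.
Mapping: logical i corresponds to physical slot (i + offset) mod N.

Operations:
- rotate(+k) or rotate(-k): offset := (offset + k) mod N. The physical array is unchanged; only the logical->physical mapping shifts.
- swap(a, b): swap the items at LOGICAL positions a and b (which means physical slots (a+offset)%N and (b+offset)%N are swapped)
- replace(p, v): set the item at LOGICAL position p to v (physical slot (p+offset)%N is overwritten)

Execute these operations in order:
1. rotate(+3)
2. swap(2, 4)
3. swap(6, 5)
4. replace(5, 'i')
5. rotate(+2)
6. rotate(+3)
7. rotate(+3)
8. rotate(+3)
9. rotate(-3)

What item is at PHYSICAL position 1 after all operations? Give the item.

After op 1 (rotate(+3)): offset=3, physical=[A,B,C,D,E,F,G,H], logical=[D,E,F,G,H,A,B,C]
After op 2 (swap(2, 4)): offset=3, physical=[A,B,C,D,E,H,G,F], logical=[D,E,H,G,F,A,B,C]
After op 3 (swap(6, 5)): offset=3, physical=[B,A,C,D,E,H,G,F], logical=[D,E,H,G,F,B,A,C]
After op 4 (replace(5, 'i')): offset=3, physical=[i,A,C,D,E,H,G,F], logical=[D,E,H,G,F,i,A,C]
After op 5 (rotate(+2)): offset=5, physical=[i,A,C,D,E,H,G,F], logical=[H,G,F,i,A,C,D,E]
After op 6 (rotate(+3)): offset=0, physical=[i,A,C,D,E,H,G,F], logical=[i,A,C,D,E,H,G,F]
After op 7 (rotate(+3)): offset=3, physical=[i,A,C,D,E,H,G,F], logical=[D,E,H,G,F,i,A,C]
After op 8 (rotate(+3)): offset=6, physical=[i,A,C,D,E,H,G,F], logical=[G,F,i,A,C,D,E,H]
After op 9 (rotate(-3)): offset=3, physical=[i,A,C,D,E,H,G,F], logical=[D,E,H,G,F,i,A,C]

Answer: A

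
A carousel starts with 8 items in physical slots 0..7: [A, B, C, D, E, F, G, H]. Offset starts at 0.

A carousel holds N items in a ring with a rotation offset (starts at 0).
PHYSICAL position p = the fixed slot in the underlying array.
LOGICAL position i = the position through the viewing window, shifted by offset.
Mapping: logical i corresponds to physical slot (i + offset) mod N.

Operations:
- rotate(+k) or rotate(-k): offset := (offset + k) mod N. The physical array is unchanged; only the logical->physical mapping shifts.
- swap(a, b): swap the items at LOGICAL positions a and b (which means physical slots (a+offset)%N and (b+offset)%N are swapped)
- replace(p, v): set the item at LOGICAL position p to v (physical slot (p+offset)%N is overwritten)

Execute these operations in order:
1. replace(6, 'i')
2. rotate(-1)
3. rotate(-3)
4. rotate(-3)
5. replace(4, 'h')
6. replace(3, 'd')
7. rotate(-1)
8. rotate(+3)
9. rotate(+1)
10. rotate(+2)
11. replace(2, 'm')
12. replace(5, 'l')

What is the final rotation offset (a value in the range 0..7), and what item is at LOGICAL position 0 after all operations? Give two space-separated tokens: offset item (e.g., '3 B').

After op 1 (replace(6, 'i')): offset=0, physical=[A,B,C,D,E,F,i,H], logical=[A,B,C,D,E,F,i,H]
After op 2 (rotate(-1)): offset=7, physical=[A,B,C,D,E,F,i,H], logical=[H,A,B,C,D,E,F,i]
After op 3 (rotate(-3)): offset=4, physical=[A,B,C,D,E,F,i,H], logical=[E,F,i,H,A,B,C,D]
After op 4 (rotate(-3)): offset=1, physical=[A,B,C,D,E,F,i,H], logical=[B,C,D,E,F,i,H,A]
After op 5 (replace(4, 'h')): offset=1, physical=[A,B,C,D,E,h,i,H], logical=[B,C,D,E,h,i,H,A]
After op 6 (replace(3, 'd')): offset=1, physical=[A,B,C,D,d,h,i,H], logical=[B,C,D,d,h,i,H,A]
After op 7 (rotate(-1)): offset=0, physical=[A,B,C,D,d,h,i,H], logical=[A,B,C,D,d,h,i,H]
After op 8 (rotate(+3)): offset=3, physical=[A,B,C,D,d,h,i,H], logical=[D,d,h,i,H,A,B,C]
After op 9 (rotate(+1)): offset=4, physical=[A,B,C,D,d,h,i,H], logical=[d,h,i,H,A,B,C,D]
After op 10 (rotate(+2)): offset=6, physical=[A,B,C,D,d,h,i,H], logical=[i,H,A,B,C,D,d,h]
After op 11 (replace(2, 'm')): offset=6, physical=[m,B,C,D,d,h,i,H], logical=[i,H,m,B,C,D,d,h]
After op 12 (replace(5, 'l')): offset=6, physical=[m,B,C,l,d,h,i,H], logical=[i,H,m,B,C,l,d,h]

Answer: 6 i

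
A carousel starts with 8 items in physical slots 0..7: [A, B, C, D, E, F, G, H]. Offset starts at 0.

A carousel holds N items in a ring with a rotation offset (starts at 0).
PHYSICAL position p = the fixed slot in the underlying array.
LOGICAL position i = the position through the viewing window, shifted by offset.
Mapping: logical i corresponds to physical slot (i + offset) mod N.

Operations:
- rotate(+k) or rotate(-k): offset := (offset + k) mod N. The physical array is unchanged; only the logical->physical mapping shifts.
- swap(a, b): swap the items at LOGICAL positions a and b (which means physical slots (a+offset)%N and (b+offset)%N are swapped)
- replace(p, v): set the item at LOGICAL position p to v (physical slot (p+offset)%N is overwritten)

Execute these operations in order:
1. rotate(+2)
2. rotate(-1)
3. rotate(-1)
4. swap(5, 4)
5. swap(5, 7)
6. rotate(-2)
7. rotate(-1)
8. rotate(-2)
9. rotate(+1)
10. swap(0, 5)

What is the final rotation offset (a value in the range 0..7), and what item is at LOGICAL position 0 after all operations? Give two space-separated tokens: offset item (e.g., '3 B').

After op 1 (rotate(+2)): offset=2, physical=[A,B,C,D,E,F,G,H], logical=[C,D,E,F,G,H,A,B]
After op 2 (rotate(-1)): offset=1, physical=[A,B,C,D,E,F,G,H], logical=[B,C,D,E,F,G,H,A]
After op 3 (rotate(-1)): offset=0, physical=[A,B,C,D,E,F,G,H], logical=[A,B,C,D,E,F,G,H]
After op 4 (swap(5, 4)): offset=0, physical=[A,B,C,D,F,E,G,H], logical=[A,B,C,D,F,E,G,H]
After op 5 (swap(5, 7)): offset=0, physical=[A,B,C,D,F,H,G,E], logical=[A,B,C,D,F,H,G,E]
After op 6 (rotate(-2)): offset=6, physical=[A,B,C,D,F,H,G,E], logical=[G,E,A,B,C,D,F,H]
After op 7 (rotate(-1)): offset=5, physical=[A,B,C,D,F,H,G,E], logical=[H,G,E,A,B,C,D,F]
After op 8 (rotate(-2)): offset=3, physical=[A,B,C,D,F,H,G,E], logical=[D,F,H,G,E,A,B,C]
After op 9 (rotate(+1)): offset=4, physical=[A,B,C,D,F,H,G,E], logical=[F,H,G,E,A,B,C,D]
After op 10 (swap(0, 5)): offset=4, physical=[A,F,C,D,B,H,G,E], logical=[B,H,G,E,A,F,C,D]

Answer: 4 B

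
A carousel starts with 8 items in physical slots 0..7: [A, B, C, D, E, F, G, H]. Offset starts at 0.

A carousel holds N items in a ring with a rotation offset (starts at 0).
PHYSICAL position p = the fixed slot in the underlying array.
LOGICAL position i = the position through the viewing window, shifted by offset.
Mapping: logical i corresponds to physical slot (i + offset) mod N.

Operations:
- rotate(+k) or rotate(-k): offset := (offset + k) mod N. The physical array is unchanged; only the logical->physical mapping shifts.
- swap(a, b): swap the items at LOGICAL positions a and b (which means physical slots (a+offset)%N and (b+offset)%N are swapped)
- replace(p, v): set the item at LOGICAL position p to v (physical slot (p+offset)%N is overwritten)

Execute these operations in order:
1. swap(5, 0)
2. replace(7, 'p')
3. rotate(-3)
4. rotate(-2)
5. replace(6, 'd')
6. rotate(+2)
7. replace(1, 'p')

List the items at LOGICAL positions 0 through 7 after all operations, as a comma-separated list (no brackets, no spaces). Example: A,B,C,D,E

After op 1 (swap(5, 0)): offset=0, physical=[F,B,C,D,E,A,G,H], logical=[F,B,C,D,E,A,G,H]
After op 2 (replace(7, 'p')): offset=0, physical=[F,B,C,D,E,A,G,p], logical=[F,B,C,D,E,A,G,p]
After op 3 (rotate(-3)): offset=5, physical=[F,B,C,D,E,A,G,p], logical=[A,G,p,F,B,C,D,E]
After op 4 (rotate(-2)): offset=3, physical=[F,B,C,D,E,A,G,p], logical=[D,E,A,G,p,F,B,C]
After op 5 (replace(6, 'd')): offset=3, physical=[F,d,C,D,E,A,G,p], logical=[D,E,A,G,p,F,d,C]
After op 6 (rotate(+2)): offset=5, physical=[F,d,C,D,E,A,G,p], logical=[A,G,p,F,d,C,D,E]
After op 7 (replace(1, 'p')): offset=5, physical=[F,d,C,D,E,A,p,p], logical=[A,p,p,F,d,C,D,E]

Answer: A,p,p,F,d,C,D,E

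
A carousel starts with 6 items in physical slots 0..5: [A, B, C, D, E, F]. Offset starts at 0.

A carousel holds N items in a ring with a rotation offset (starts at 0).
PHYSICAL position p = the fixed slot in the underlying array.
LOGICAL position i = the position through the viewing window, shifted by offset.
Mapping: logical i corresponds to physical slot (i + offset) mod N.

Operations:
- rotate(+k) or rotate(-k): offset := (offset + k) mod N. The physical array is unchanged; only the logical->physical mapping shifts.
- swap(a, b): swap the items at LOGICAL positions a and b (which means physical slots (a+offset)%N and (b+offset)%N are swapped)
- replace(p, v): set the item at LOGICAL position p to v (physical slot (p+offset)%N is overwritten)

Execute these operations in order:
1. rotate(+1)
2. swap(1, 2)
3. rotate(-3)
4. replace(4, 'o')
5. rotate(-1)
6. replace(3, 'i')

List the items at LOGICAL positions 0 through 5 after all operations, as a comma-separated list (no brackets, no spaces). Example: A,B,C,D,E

After op 1 (rotate(+1)): offset=1, physical=[A,B,C,D,E,F], logical=[B,C,D,E,F,A]
After op 2 (swap(1, 2)): offset=1, physical=[A,B,D,C,E,F], logical=[B,D,C,E,F,A]
After op 3 (rotate(-3)): offset=4, physical=[A,B,D,C,E,F], logical=[E,F,A,B,D,C]
After op 4 (replace(4, 'o')): offset=4, physical=[A,B,o,C,E,F], logical=[E,F,A,B,o,C]
After op 5 (rotate(-1)): offset=3, physical=[A,B,o,C,E,F], logical=[C,E,F,A,B,o]
After op 6 (replace(3, 'i')): offset=3, physical=[i,B,o,C,E,F], logical=[C,E,F,i,B,o]

Answer: C,E,F,i,B,o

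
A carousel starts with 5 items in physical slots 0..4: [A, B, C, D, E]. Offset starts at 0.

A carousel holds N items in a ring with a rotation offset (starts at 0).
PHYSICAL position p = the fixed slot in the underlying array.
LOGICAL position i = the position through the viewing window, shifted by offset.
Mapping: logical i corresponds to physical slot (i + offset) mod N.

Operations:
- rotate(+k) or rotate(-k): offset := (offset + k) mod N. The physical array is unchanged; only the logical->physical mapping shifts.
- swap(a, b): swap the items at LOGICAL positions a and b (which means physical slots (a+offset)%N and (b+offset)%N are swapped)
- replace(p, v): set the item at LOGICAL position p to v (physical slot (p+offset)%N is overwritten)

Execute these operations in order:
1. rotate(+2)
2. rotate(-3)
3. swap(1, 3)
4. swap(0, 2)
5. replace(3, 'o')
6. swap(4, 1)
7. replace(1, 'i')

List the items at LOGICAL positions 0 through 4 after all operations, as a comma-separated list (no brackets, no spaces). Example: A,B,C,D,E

Answer: B,i,E,o,C

Derivation:
After op 1 (rotate(+2)): offset=2, physical=[A,B,C,D,E], logical=[C,D,E,A,B]
After op 2 (rotate(-3)): offset=4, physical=[A,B,C,D,E], logical=[E,A,B,C,D]
After op 3 (swap(1, 3)): offset=4, physical=[C,B,A,D,E], logical=[E,C,B,A,D]
After op 4 (swap(0, 2)): offset=4, physical=[C,E,A,D,B], logical=[B,C,E,A,D]
After op 5 (replace(3, 'o')): offset=4, physical=[C,E,o,D,B], logical=[B,C,E,o,D]
After op 6 (swap(4, 1)): offset=4, physical=[D,E,o,C,B], logical=[B,D,E,o,C]
After op 7 (replace(1, 'i')): offset=4, physical=[i,E,o,C,B], logical=[B,i,E,o,C]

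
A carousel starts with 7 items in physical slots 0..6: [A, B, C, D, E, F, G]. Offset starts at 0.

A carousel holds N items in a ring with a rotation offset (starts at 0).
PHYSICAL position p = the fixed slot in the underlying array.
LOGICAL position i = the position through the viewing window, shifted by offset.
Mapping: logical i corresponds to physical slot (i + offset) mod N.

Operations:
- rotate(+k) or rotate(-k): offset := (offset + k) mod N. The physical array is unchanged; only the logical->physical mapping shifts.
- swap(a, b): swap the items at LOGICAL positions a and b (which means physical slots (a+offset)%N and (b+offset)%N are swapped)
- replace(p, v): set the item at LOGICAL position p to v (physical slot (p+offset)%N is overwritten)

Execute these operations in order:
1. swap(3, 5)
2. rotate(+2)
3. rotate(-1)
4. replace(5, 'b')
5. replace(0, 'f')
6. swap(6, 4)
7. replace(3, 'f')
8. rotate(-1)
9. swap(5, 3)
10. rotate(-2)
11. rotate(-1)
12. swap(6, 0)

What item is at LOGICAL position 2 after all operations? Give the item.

Answer: b

Derivation:
After op 1 (swap(3, 5)): offset=0, physical=[A,B,C,F,E,D,G], logical=[A,B,C,F,E,D,G]
After op 2 (rotate(+2)): offset=2, physical=[A,B,C,F,E,D,G], logical=[C,F,E,D,G,A,B]
After op 3 (rotate(-1)): offset=1, physical=[A,B,C,F,E,D,G], logical=[B,C,F,E,D,G,A]
After op 4 (replace(5, 'b')): offset=1, physical=[A,B,C,F,E,D,b], logical=[B,C,F,E,D,b,A]
After op 5 (replace(0, 'f')): offset=1, physical=[A,f,C,F,E,D,b], logical=[f,C,F,E,D,b,A]
After op 6 (swap(6, 4)): offset=1, physical=[D,f,C,F,E,A,b], logical=[f,C,F,E,A,b,D]
After op 7 (replace(3, 'f')): offset=1, physical=[D,f,C,F,f,A,b], logical=[f,C,F,f,A,b,D]
After op 8 (rotate(-1)): offset=0, physical=[D,f,C,F,f,A,b], logical=[D,f,C,F,f,A,b]
After op 9 (swap(5, 3)): offset=0, physical=[D,f,C,A,f,F,b], logical=[D,f,C,A,f,F,b]
After op 10 (rotate(-2)): offset=5, physical=[D,f,C,A,f,F,b], logical=[F,b,D,f,C,A,f]
After op 11 (rotate(-1)): offset=4, physical=[D,f,C,A,f,F,b], logical=[f,F,b,D,f,C,A]
After op 12 (swap(6, 0)): offset=4, physical=[D,f,C,f,A,F,b], logical=[A,F,b,D,f,C,f]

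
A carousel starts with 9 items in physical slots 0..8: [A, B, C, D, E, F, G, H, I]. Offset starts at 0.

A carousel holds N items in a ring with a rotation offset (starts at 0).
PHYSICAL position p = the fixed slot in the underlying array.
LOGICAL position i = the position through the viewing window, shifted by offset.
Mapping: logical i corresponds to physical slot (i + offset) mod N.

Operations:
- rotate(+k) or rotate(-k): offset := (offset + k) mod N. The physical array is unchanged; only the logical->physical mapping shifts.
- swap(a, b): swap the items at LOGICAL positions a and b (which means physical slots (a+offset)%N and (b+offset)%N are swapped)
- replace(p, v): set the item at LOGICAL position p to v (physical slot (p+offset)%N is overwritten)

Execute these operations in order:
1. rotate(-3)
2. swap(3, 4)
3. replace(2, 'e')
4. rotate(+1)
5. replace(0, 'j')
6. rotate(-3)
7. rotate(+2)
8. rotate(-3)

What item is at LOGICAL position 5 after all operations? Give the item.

After op 1 (rotate(-3)): offset=6, physical=[A,B,C,D,E,F,G,H,I], logical=[G,H,I,A,B,C,D,E,F]
After op 2 (swap(3, 4)): offset=6, physical=[B,A,C,D,E,F,G,H,I], logical=[G,H,I,B,A,C,D,E,F]
After op 3 (replace(2, 'e')): offset=6, physical=[B,A,C,D,E,F,G,H,e], logical=[G,H,e,B,A,C,D,E,F]
After op 4 (rotate(+1)): offset=7, physical=[B,A,C,D,E,F,G,H,e], logical=[H,e,B,A,C,D,E,F,G]
After op 5 (replace(0, 'j')): offset=7, physical=[B,A,C,D,E,F,G,j,e], logical=[j,e,B,A,C,D,E,F,G]
After op 6 (rotate(-3)): offset=4, physical=[B,A,C,D,E,F,G,j,e], logical=[E,F,G,j,e,B,A,C,D]
After op 7 (rotate(+2)): offset=6, physical=[B,A,C,D,E,F,G,j,e], logical=[G,j,e,B,A,C,D,E,F]
After op 8 (rotate(-3)): offset=3, physical=[B,A,C,D,E,F,G,j,e], logical=[D,E,F,G,j,e,B,A,C]

Answer: e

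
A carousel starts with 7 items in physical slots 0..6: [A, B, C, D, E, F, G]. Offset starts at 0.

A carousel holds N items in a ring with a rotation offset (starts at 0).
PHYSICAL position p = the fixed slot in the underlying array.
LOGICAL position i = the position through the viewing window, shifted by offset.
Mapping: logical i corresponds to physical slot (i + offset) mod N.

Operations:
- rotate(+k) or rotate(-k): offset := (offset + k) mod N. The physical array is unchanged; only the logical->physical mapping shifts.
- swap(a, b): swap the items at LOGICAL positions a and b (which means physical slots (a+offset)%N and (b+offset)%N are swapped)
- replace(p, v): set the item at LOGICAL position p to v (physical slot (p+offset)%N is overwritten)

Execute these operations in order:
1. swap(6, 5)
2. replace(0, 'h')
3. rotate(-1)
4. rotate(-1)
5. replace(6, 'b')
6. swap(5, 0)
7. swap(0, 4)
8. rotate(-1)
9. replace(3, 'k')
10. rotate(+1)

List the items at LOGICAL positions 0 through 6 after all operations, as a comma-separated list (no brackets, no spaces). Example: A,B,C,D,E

After op 1 (swap(6, 5)): offset=0, physical=[A,B,C,D,E,G,F], logical=[A,B,C,D,E,G,F]
After op 2 (replace(0, 'h')): offset=0, physical=[h,B,C,D,E,G,F], logical=[h,B,C,D,E,G,F]
After op 3 (rotate(-1)): offset=6, physical=[h,B,C,D,E,G,F], logical=[F,h,B,C,D,E,G]
After op 4 (rotate(-1)): offset=5, physical=[h,B,C,D,E,G,F], logical=[G,F,h,B,C,D,E]
After op 5 (replace(6, 'b')): offset=5, physical=[h,B,C,D,b,G,F], logical=[G,F,h,B,C,D,b]
After op 6 (swap(5, 0)): offset=5, physical=[h,B,C,G,b,D,F], logical=[D,F,h,B,C,G,b]
After op 7 (swap(0, 4)): offset=5, physical=[h,B,D,G,b,C,F], logical=[C,F,h,B,D,G,b]
After op 8 (rotate(-1)): offset=4, physical=[h,B,D,G,b,C,F], logical=[b,C,F,h,B,D,G]
After op 9 (replace(3, 'k')): offset=4, physical=[k,B,D,G,b,C,F], logical=[b,C,F,k,B,D,G]
After op 10 (rotate(+1)): offset=5, physical=[k,B,D,G,b,C,F], logical=[C,F,k,B,D,G,b]

Answer: C,F,k,B,D,G,b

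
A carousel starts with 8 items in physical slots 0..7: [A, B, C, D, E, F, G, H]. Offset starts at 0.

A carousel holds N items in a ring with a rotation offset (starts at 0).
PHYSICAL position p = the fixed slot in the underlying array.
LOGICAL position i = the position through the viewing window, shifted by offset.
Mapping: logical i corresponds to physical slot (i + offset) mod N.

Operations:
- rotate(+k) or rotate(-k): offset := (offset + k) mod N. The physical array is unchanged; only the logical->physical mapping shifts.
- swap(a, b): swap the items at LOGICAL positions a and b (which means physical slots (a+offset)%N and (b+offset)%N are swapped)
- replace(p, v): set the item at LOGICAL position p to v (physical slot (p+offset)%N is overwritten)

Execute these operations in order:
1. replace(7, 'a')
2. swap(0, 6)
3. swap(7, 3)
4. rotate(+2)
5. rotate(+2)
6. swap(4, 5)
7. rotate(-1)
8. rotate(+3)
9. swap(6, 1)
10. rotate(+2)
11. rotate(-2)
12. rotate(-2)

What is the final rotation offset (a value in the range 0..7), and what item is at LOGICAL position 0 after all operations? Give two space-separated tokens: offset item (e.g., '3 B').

After op 1 (replace(7, 'a')): offset=0, physical=[A,B,C,D,E,F,G,a], logical=[A,B,C,D,E,F,G,a]
After op 2 (swap(0, 6)): offset=0, physical=[G,B,C,D,E,F,A,a], logical=[G,B,C,D,E,F,A,a]
After op 3 (swap(7, 3)): offset=0, physical=[G,B,C,a,E,F,A,D], logical=[G,B,C,a,E,F,A,D]
After op 4 (rotate(+2)): offset=2, physical=[G,B,C,a,E,F,A,D], logical=[C,a,E,F,A,D,G,B]
After op 5 (rotate(+2)): offset=4, physical=[G,B,C,a,E,F,A,D], logical=[E,F,A,D,G,B,C,a]
After op 6 (swap(4, 5)): offset=4, physical=[B,G,C,a,E,F,A,D], logical=[E,F,A,D,B,G,C,a]
After op 7 (rotate(-1)): offset=3, physical=[B,G,C,a,E,F,A,D], logical=[a,E,F,A,D,B,G,C]
After op 8 (rotate(+3)): offset=6, physical=[B,G,C,a,E,F,A,D], logical=[A,D,B,G,C,a,E,F]
After op 9 (swap(6, 1)): offset=6, physical=[B,G,C,a,D,F,A,E], logical=[A,E,B,G,C,a,D,F]
After op 10 (rotate(+2)): offset=0, physical=[B,G,C,a,D,F,A,E], logical=[B,G,C,a,D,F,A,E]
After op 11 (rotate(-2)): offset=6, physical=[B,G,C,a,D,F,A,E], logical=[A,E,B,G,C,a,D,F]
After op 12 (rotate(-2)): offset=4, physical=[B,G,C,a,D,F,A,E], logical=[D,F,A,E,B,G,C,a]

Answer: 4 D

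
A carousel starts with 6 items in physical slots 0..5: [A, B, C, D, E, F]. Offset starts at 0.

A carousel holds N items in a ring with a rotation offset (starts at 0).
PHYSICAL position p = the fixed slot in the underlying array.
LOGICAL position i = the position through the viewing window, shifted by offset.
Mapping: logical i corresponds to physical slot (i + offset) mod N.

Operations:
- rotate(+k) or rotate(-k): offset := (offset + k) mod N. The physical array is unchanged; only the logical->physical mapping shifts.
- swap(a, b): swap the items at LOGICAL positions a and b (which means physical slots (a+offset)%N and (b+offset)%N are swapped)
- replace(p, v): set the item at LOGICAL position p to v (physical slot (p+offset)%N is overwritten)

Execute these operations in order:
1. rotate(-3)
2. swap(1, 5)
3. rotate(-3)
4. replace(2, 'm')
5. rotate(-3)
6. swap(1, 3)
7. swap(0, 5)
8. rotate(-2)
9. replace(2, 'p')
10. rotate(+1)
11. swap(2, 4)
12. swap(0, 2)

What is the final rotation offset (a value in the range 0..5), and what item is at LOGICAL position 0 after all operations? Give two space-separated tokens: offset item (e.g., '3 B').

Answer: 2 C

Derivation:
After op 1 (rotate(-3)): offset=3, physical=[A,B,C,D,E,F], logical=[D,E,F,A,B,C]
After op 2 (swap(1, 5)): offset=3, physical=[A,B,E,D,C,F], logical=[D,C,F,A,B,E]
After op 3 (rotate(-3)): offset=0, physical=[A,B,E,D,C,F], logical=[A,B,E,D,C,F]
After op 4 (replace(2, 'm')): offset=0, physical=[A,B,m,D,C,F], logical=[A,B,m,D,C,F]
After op 5 (rotate(-3)): offset=3, physical=[A,B,m,D,C,F], logical=[D,C,F,A,B,m]
After op 6 (swap(1, 3)): offset=3, physical=[C,B,m,D,A,F], logical=[D,A,F,C,B,m]
After op 7 (swap(0, 5)): offset=3, physical=[C,B,D,m,A,F], logical=[m,A,F,C,B,D]
After op 8 (rotate(-2)): offset=1, physical=[C,B,D,m,A,F], logical=[B,D,m,A,F,C]
After op 9 (replace(2, 'p')): offset=1, physical=[C,B,D,p,A,F], logical=[B,D,p,A,F,C]
After op 10 (rotate(+1)): offset=2, physical=[C,B,D,p,A,F], logical=[D,p,A,F,C,B]
After op 11 (swap(2, 4)): offset=2, physical=[A,B,D,p,C,F], logical=[D,p,C,F,A,B]
After op 12 (swap(0, 2)): offset=2, physical=[A,B,C,p,D,F], logical=[C,p,D,F,A,B]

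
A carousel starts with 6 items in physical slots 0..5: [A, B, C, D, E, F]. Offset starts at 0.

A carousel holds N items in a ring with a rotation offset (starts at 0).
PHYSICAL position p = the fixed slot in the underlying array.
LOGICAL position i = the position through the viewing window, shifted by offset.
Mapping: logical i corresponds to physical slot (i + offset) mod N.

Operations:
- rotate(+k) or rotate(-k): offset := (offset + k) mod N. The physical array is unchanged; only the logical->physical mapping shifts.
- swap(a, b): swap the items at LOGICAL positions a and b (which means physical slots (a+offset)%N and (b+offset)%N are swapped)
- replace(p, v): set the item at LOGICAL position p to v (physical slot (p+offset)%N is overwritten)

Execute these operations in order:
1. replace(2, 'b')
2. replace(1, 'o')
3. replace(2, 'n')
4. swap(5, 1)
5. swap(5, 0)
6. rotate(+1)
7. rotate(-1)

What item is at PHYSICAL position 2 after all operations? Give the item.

After op 1 (replace(2, 'b')): offset=0, physical=[A,B,b,D,E,F], logical=[A,B,b,D,E,F]
After op 2 (replace(1, 'o')): offset=0, physical=[A,o,b,D,E,F], logical=[A,o,b,D,E,F]
After op 3 (replace(2, 'n')): offset=0, physical=[A,o,n,D,E,F], logical=[A,o,n,D,E,F]
After op 4 (swap(5, 1)): offset=0, physical=[A,F,n,D,E,o], logical=[A,F,n,D,E,o]
After op 5 (swap(5, 0)): offset=0, physical=[o,F,n,D,E,A], logical=[o,F,n,D,E,A]
After op 6 (rotate(+1)): offset=1, physical=[o,F,n,D,E,A], logical=[F,n,D,E,A,o]
After op 7 (rotate(-1)): offset=0, physical=[o,F,n,D,E,A], logical=[o,F,n,D,E,A]

Answer: n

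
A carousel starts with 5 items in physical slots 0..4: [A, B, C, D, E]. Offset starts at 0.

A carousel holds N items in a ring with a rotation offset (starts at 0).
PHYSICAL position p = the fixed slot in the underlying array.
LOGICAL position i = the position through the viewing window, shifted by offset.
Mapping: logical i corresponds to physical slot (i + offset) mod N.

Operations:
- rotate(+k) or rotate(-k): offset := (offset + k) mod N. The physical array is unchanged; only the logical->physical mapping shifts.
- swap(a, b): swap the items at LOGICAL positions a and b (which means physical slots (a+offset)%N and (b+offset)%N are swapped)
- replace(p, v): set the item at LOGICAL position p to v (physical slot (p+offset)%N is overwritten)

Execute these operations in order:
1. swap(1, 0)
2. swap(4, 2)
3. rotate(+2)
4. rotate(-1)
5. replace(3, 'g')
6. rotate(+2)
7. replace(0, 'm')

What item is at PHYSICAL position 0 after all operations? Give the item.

After op 1 (swap(1, 0)): offset=0, physical=[B,A,C,D,E], logical=[B,A,C,D,E]
After op 2 (swap(4, 2)): offset=0, physical=[B,A,E,D,C], logical=[B,A,E,D,C]
After op 3 (rotate(+2)): offset=2, physical=[B,A,E,D,C], logical=[E,D,C,B,A]
After op 4 (rotate(-1)): offset=1, physical=[B,A,E,D,C], logical=[A,E,D,C,B]
After op 5 (replace(3, 'g')): offset=1, physical=[B,A,E,D,g], logical=[A,E,D,g,B]
After op 6 (rotate(+2)): offset=3, physical=[B,A,E,D,g], logical=[D,g,B,A,E]
After op 7 (replace(0, 'm')): offset=3, physical=[B,A,E,m,g], logical=[m,g,B,A,E]

Answer: B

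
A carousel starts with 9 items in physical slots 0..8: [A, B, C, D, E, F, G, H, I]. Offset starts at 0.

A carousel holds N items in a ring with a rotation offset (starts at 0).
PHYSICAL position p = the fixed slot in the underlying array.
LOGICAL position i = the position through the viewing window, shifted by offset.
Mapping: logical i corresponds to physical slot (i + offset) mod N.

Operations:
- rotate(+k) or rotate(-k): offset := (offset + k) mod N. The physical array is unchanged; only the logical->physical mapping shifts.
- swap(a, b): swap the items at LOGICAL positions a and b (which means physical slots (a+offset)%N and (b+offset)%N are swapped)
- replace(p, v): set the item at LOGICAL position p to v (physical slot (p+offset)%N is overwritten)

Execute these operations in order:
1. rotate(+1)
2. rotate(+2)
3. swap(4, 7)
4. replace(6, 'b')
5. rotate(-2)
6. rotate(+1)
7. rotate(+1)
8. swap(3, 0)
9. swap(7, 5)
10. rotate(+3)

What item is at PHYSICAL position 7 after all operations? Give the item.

Answer: B

Derivation:
After op 1 (rotate(+1)): offset=1, physical=[A,B,C,D,E,F,G,H,I], logical=[B,C,D,E,F,G,H,I,A]
After op 2 (rotate(+2)): offset=3, physical=[A,B,C,D,E,F,G,H,I], logical=[D,E,F,G,H,I,A,B,C]
After op 3 (swap(4, 7)): offset=3, physical=[A,H,C,D,E,F,G,B,I], logical=[D,E,F,G,B,I,A,H,C]
After op 4 (replace(6, 'b')): offset=3, physical=[b,H,C,D,E,F,G,B,I], logical=[D,E,F,G,B,I,b,H,C]
After op 5 (rotate(-2)): offset=1, physical=[b,H,C,D,E,F,G,B,I], logical=[H,C,D,E,F,G,B,I,b]
After op 6 (rotate(+1)): offset=2, physical=[b,H,C,D,E,F,G,B,I], logical=[C,D,E,F,G,B,I,b,H]
After op 7 (rotate(+1)): offset=3, physical=[b,H,C,D,E,F,G,B,I], logical=[D,E,F,G,B,I,b,H,C]
After op 8 (swap(3, 0)): offset=3, physical=[b,H,C,G,E,F,D,B,I], logical=[G,E,F,D,B,I,b,H,C]
After op 9 (swap(7, 5)): offset=3, physical=[b,I,C,G,E,F,D,B,H], logical=[G,E,F,D,B,H,b,I,C]
After op 10 (rotate(+3)): offset=6, physical=[b,I,C,G,E,F,D,B,H], logical=[D,B,H,b,I,C,G,E,F]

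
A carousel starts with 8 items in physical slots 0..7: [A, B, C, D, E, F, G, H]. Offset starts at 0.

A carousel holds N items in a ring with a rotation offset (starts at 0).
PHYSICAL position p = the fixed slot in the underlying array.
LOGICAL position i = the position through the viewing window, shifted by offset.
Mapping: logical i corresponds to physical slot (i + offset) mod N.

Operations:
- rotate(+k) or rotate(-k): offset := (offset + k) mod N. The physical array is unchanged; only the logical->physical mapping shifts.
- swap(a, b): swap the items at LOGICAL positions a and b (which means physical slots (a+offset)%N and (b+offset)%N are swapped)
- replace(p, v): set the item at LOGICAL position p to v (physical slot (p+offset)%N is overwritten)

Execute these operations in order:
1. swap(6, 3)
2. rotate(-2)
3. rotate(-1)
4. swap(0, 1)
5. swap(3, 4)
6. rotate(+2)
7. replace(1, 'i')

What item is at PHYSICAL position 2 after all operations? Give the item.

Answer: C

Derivation:
After op 1 (swap(6, 3)): offset=0, physical=[A,B,C,G,E,F,D,H], logical=[A,B,C,G,E,F,D,H]
After op 2 (rotate(-2)): offset=6, physical=[A,B,C,G,E,F,D,H], logical=[D,H,A,B,C,G,E,F]
After op 3 (rotate(-1)): offset=5, physical=[A,B,C,G,E,F,D,H], logical=[F,D,H,A,B,C,G,E]
After op 4 (swap(0, 1)): offset=5, physical=[A,B,C,G,E,D,F,H], logical=[D,F,H,A,B,C,G,E]
After op 5 (swap(3, 4)): offset=5, physical=[B,A,C,G,E,D,F,H], logical=[D,F,H,B,A,C,G,E]
After op 6 (rotate(+2)): offset=7, physical=[B,A,C,G,E,D,F,H], logical=[H,B,A,C,G,E,D,F]
After op 7 (replace(1, 'i')): offset=7, physical=[i,A,C,G,E,D,F,H], logical=[H,i,A,C,G,E,D,F]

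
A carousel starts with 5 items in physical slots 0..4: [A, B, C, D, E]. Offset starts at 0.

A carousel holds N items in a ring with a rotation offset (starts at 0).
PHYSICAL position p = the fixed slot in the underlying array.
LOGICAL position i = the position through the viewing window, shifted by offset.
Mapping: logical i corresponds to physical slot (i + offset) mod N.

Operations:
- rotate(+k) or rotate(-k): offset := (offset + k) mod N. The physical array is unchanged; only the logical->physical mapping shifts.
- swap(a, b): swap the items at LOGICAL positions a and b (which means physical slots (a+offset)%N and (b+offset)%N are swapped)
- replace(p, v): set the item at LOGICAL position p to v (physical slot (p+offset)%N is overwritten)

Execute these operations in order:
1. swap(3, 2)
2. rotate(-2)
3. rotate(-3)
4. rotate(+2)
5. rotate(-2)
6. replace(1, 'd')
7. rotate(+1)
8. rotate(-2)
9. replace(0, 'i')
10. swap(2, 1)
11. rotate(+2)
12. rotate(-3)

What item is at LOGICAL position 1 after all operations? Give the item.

After op 1 (swap(3, 2)): offset=0, physical=[A,B,D,C,E], logical=[A,B,D,C,E]
After op 2 (rotate(-2)): offset=3, physical=[A,B,D,C,E], logical=[C,E,A,B,D]
After op 3 (rotate(-3)): offset=0, physical=[A,B,D,C,E], logical=[A,B,D,C,E]
After op 4 (rotate(+2)): offset=2, physical=[A,B,D,C,E], logical=[D,C,E,A,B]
After op 5 (rotate(-2)): offset=0, physical=[A,B,D,C,E], logical=[A,B,D,C,E]
After op 6 (replace(1, 'd')): offset=0, physical=[A,d,D,C,E], logical=[A,d,D,C,E]
After op 7 (rotate(+1)): offset=1, physical=[A,d,D,C,E], logical=[d,D,C,E,A]
After op 8 (rotate(-2)): offset=4, physical=[A,d,D,C,E], logical=[E,A,d,D,C]
After op 9 (replace(0, 'i')): offset=4, physical=[A,d,D,C,i], logical=[i,A,d,D,C]
After op 10 (swap(2, 1)): offset=4, physical=[d,A,D,C,i], logical=[i,d,A,D,C]
After op 11 (rotate(+2)): offset=1, physical=[d,A,D,C,i], logical=[A,D,C,i,d]
After op 12 (rotate(-3)): offset=3, physical=[d,A,D,C,i], logical=[C,i,d,A,D]

Answer: i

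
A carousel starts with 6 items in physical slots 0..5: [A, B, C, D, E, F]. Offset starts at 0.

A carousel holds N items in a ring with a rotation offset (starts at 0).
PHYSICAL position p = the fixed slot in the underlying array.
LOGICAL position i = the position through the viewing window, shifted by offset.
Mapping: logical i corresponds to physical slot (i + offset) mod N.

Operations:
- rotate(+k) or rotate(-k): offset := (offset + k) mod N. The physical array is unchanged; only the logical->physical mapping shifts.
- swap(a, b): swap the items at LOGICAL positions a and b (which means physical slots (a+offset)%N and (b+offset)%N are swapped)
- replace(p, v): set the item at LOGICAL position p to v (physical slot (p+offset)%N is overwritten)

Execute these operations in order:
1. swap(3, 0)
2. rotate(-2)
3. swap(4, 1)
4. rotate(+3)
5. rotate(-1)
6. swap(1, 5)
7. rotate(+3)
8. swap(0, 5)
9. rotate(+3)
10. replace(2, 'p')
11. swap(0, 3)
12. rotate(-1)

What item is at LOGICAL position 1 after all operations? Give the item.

After op 1 (swap(3, 0)): offset=0, physical=[D,B,C,A,E,F], logical=[D,B,C,A,E,F]
After op 2 (rotate(-2)): offset=4, physical=[D,B,C,A,E,F], logical=[E,F,D,B,C,A]
After op 3 (swap(4, 1)): offset=4, physical=[D,B,F,A,E,C], logical=[E,C,D,B,F,A]
After op 4 (rotate(+3)): offset=1, physical=[D,B,F,A,E,C], logical=[B,F,A,E,C,D]
After op 5 (rotate(-1)): offset=0, physical=[D,B,F,A,E,C], logical=[D,B,F,A,E,C]
After op 6 (swap(1, 5)): offset=0, physical=[D,C,F,A,E,B], logical=[D,C,F,A,E,B]
After op 7 (rotate(+3)): offset=3, physical=[D,C,F,A,E,B], logical=[A,E,B,D,C,F]
After op 8 (swap(0, 5)): offset=3, physical=[D,C,A,F,E,B], logical=[F,E,B,D,C,A]
After op 9 (rotate(+3)): offset=0, physical=[D,C,A,F,E,B], logical=[D,C,A,F,E,B]
After op 10 (replace(2, 'p')): offset=0, physical=[D,C,p,F,E,B], logical=[D,C,p,F,E,B]
After op 11 (swap(0, 3)): offset=0, physical=[F,C,p,D,E,B], logical=[F,C,p,D,E,B]
After op 12 (rotate(-1)): offset=5, physical=[F,C,p,D,E,B], logical=[B,F,C,p,D,E]

Answer: F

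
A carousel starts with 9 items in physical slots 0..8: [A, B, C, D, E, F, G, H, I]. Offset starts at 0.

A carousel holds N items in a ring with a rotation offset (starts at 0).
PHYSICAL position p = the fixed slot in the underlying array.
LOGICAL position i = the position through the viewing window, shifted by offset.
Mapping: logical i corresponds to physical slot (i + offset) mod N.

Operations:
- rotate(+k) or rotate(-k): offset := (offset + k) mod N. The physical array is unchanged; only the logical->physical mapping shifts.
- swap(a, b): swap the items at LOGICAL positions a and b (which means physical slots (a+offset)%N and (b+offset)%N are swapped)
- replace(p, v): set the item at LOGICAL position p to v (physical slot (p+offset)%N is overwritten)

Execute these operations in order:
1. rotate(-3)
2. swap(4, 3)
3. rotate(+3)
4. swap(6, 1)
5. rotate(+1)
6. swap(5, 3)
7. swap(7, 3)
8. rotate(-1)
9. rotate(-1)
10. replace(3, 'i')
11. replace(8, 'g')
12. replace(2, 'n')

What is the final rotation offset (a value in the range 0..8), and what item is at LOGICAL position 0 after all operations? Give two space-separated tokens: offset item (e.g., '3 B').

After op 1 (rotate(-3)): offset=6, physical=[A,B,C,D,E,F,G,H,I], logical=[G,H,I,A,B,C,D,E,F]
After op 2 (swap(4, 3)): offset=6, physical=[B,A,C,D,E,F,G,H,I], logical=[G,H,I,B,A,C,D,E,F]
After op 3 (rotate(+3)): offset=0, physical=[B,A,C,D,E,F,G,H,I], logical=[B,A,C,D,E,F,G,H,I]
After op 4 (swap(6, 1)): offset=0, physical=[B,G,C,D,E,F,A,H,I], logical=[B,G,C,D,E,F,A,H,I]
After op 5 (rotate(+1)): offset=1, physical=[B,G,C,D,E,F,A,H,I], logical=[G,C,D,E,F,A,H,I,B]
After op 6 (swap(5, 3)): offset=1, physical=[B,G,C,D,A,F,E,H,I], logical=[G,C,D,A,F,E,H,I,B]
After op 7 (swap(7, 3)): offset=1, physical=[B,G,C,D,I,F,E,H,A], logical=[G,C,D,I,F,E,H,A,B]
After op 8 (rotate(-1)): offset=0, physical=[B,G,C,D,I,F,E,H,A], logical=[B,G,C,D,I,F,E,H,A]
After op 9 (rotate(-1)): offset=8, physical=[B,G,C,D,I,F,E,H,A], logical=[A,B,G,C,D,I,F,E,H]
After op 10 (replace(3, 'i')): offset=8, physical=[B,G,i,D,I,F,E,H,A], logical=[A,B,G,i,D,I,F,E,H]
After op 11 (replace(8, 'g')): offset=8, physical=[B,G,i,D,I,F,E,g,A], logical=[A,B,G,i,D,I,F,E,g]
After op 12 (replace(2, 'n')): offset=8, physical=[B,n,i,D,I,F,E,g,A], logical=[A,B,n,i,D,I,F,E,g]

Answer: 8 A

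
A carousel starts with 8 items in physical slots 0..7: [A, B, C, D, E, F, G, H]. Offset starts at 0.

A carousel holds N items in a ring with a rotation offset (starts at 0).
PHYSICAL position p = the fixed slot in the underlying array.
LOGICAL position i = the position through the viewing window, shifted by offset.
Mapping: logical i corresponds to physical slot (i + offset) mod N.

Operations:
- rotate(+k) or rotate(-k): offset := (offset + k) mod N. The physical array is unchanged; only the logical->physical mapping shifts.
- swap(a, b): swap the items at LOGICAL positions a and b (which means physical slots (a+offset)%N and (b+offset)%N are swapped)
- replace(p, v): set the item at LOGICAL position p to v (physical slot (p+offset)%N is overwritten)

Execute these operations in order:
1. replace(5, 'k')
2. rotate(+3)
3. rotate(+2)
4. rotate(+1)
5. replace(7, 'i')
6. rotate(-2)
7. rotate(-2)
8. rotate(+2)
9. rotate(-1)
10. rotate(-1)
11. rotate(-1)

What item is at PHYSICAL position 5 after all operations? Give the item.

Answer: i

Derivation:
After op 1 (replace(5, 'k')): offset=0, physical=[A,B,C,D,E,k,G,H], logical=[A,B,C,D,E,k,G,H]
After op 2 (rotate(+3)): offset=3, physical=[A,B,C,D,E,k,G,H], logical=[D,E,k,G,H,A,B,C]
After op 3 (rotate(+2)): offset=5, physical=[A,B,C,D,E,k,G,H], logical=[k,G,H,A,B,C,D,E]
After op 4 (rotate(+1)): offset=6, physical=[A,B,C,D,E,k,G,H], logical=[G,H,A,B,C,D,E,k]
After op 5 (replace(7, 'i')): offset=6, physical=[A,B,C,D,E,i,G,H], logical=[G,H,A,B,C,D,E,i]
After op 6 (rotate(-2)): offset=4, physical=[A,B,C,D,E,i,G,H], logical=[E,i,G,H,A,B,C,D]
After op 7 (rotate(-2)): offset=2, physical=[A,B,C,D,E,i,G,H], logical=[C,D,E,i,G,H,A,B]
After op 8 (rotate(+2)): offset=4, physical=[A,B,C,D,E,i,G,H], logical=[E,i,G,H,A,B,C,D]
After op 9 (rotate(-1)): offset=3, physical=[A,B,C,D,E,i,G,H], logical=[D,E,i,G,H,A,B,C]
After op 10 (rotate(-1)): offset=2, physical=[A,B,C,D,E,i,G,H], logical=[C,D,E,i,G,H,A,B]
After op 11 (rotate(-1)): offset=1, physical=[A,B,C,D,E,i,G,H], logical=[B,C,D,E,i,G,H,A]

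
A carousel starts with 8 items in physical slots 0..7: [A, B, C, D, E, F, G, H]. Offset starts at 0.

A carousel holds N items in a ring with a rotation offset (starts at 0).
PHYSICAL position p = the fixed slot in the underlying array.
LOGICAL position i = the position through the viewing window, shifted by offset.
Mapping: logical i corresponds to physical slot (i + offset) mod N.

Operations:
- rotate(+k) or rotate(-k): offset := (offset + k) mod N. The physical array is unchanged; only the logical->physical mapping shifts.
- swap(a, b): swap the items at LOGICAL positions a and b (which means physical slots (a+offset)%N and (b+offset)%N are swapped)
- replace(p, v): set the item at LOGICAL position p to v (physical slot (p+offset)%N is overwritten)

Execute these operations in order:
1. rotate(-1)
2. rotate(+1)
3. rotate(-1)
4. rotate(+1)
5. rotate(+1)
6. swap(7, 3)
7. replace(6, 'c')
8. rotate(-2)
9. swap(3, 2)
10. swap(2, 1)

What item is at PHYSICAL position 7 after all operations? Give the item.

After op 1 (rotate(-1)): offset=7, physical=[A,B,C,D,E,F,G,H], logical=[H,A,B,C,D,E,F,G]
After op 2 (rotate(+1)): offset=0, physical=[A,B,C,D,E,F,G,H], logical=[A,B,C,D,E,F,G,H]
After op 3 (rotate(-1)): offset=7, physical=[A,B,C,D,E,F,G,H], logical=[H,A,B,C,D,E,F,G]
After op 4 (rotate(+1)): offset=0, physical=[A,B,C,D,E,F,G,H], logical=[A,B,C,D,E,F,G,H]
After op 5 (rotate(+1)): offset=1, physical=[A,B,C,D,E,F,G,H], logical=[B,C,D,E,F,G,H,A]
After op 6 (swap(7, 3)): offset=1, physical=[E,B,C,D,A,F,G,H], logical=[B,C,D,A,F,G,H,E]
After op 7 (replace(6, 'c')): offset=1, physical=[E,B,C,D,A,F,G,c], logical=[B,C,D,A,F,G,c,E]
After op 8 (rotate(-2)): offset=7, physical=[E,B,C,D,A,F,G,c], logical=[c,E,B,C,D,A,F,G]
After op 9 (swap(3, 2)): offset=7, physical=[E,C,B,D,A,F,G,c], logical=[c,E,C,B,D,A,F,G]
After op 10 (swap(2, 1)): offset=7, physical=[C,E,B,D,A,F,G,c], logical=[c,C,E,B,D,A,F,G]

Answer: c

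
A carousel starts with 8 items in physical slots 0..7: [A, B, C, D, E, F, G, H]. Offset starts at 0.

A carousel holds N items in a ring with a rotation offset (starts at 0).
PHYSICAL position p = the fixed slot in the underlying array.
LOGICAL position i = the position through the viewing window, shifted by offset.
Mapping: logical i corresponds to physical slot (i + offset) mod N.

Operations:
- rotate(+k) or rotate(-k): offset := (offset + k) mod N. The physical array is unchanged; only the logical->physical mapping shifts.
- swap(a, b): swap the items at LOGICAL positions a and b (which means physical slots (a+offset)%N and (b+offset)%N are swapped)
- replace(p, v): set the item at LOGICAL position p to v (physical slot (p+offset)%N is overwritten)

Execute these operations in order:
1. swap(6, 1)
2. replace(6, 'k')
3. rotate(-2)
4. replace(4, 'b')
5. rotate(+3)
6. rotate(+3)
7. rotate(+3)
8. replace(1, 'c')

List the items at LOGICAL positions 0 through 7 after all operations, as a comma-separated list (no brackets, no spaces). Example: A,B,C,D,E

Answer: H,c,G,b,D,E,F,k

Derivation:
After op 1 (swap(6, 1)): offset=0, physical=[A,G,C,D,E,F,B,H], logical=[A,G,C,D,E,F,B,H]
After op 2 (replace(6, 'k')): offset=0, physical=[A,G,C,D,E,F,k,H], logical=[A,G,C,D,E,F,k,H]
After op 3 (rotate(-2)): offset=6, physical=[A,G,C,D,E,F,k,H], logical=[k,H,A,G,C,D,E,F]
After op 4 (replace(4, 'b')): offset=6, physical=[A,G,b,D,E,F,k,H], logical=[k,H,A,G,b,D,E,F]
After op 5 (rotate(+3)): offset=1, physical=[A,G,b,D,E,F,k,H], logical=[G,b,D,E,F,k,H,A]
After op 6 (rotate(+3)): offset=4, physical=[A,G,b,D,E,F,k,H], logical=[E,F,k,H,A,G,b,D]
After op 7 (rotate(+3)): offset=7, physical=[A,G,b,D,E,F,k,H], logical=[H,A,G,b,D,E,F,k]
After op 8 (replace(1, 'c')): offset=7, physical=[c,G,b,D,E,F,k,H], logical=[H,c,G,b,D,E,F,k]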